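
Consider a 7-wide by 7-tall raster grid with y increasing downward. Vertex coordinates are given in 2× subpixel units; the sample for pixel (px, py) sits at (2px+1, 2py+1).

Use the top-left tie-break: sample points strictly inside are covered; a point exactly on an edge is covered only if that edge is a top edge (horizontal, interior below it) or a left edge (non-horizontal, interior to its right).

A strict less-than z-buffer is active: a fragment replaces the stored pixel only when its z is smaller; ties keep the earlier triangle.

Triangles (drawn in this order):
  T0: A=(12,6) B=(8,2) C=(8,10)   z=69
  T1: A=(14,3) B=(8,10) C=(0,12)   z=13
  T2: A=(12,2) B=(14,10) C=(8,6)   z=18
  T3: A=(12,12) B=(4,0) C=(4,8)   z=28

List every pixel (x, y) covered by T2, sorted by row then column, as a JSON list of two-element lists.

T0:
  2·area = 32  (B↔C swapped to make it positive)
  edge (12, 6)→(8, 10): d=(-4,4) right/bottom  bias=-1
  edge (8, 10)→(8, 2): d=(0,-8) top-left  bias=+0
  edge (8, 2)→(12, 6): d=(4,4) right/bottom  bias=-1
    (3,0)@(7, 1): e=[40,-8,0] → .  [on edge]
    (4,1)@(9, 3): e=[24,8,0] → .  [on edge]
    (4,2)@(9, 5): e=[16,8,8] → X
    (5,2)@(11, 5): e=[8,24,0] → .  [on edge]
    (6,2)@(13, 5): e=[0,40,-8] → .  [on edge]
    (4,3)@(9, 7): e=[8,8,16] → X
    (5,3)@(11, 7): e=[0,24,8] → .  [on edge]
    (6,3)@(13, 7): e=[-8,40,0] → .  [on edge]
    (4,4)@(9, 9): e=[0,8,24] → .  [on edge]
    (3,5)@(7, 11): e=[0,-8,40] → .  [on edge]
    (2,6)@(5, 13): e=[0,-24,56] → .  [on edge]
  covered (2 px):
    . . . . . . .
    . . . . . . .
    . . . . X . .
    . . . . X . .
    . . . . . . .
    . . . . . . .
    . . . . . . .
T1:
  2·area = 44
  edge (14, 3)→(8, 10): d=(-6,7) right/bottom  bias=-1
  edge (8, 10)→(0, 12): d=(-8,2) right/bottom  bias=-1
  edge (0, 12)→(14, 3): d=(14,-9) top-left  bias=+0
    (5,2)@(11, 5): e=[9,34,1] → X
    (6,2)@(13, 5): e=[-5,30,19] → .
    (4,3)@(9, 7): e=[11,22,11] → X
    (5,3)@(11, 7): e=[-3,18,29] → .
    (2,4)@(5, 9): e=[27,14,3] → X
    (3,4)@(7, 9): e=[13,10,21] → X
    (4,4)@(9, 9): e=[-1,6,39] → .
    (1,5)@(3, 11): e=[29,2,13] → X
    (2,5)@(5, 11): e=[15,-2,31] → .
    (3,5)@(7, 11): e=[1,-6,49] → .
    (1,6)@(3, 13): e=[17,-14,41] → .
  covered (5 px):
    . . . . . . .
    . . . . . . .
    . . . . . X .
    . . . . X . .
    . . X X . . .
    . X . . . . .
    . . . . . . .
T2:
  2·area = 40
  edge (12, 2)→(14, 10): d=(2,8) right/bottom  bias=-1
  edge (14, 10)→(8, 6): d=(-6,-4) top-left  bias=+0
  edge (8, 6)→(12, 2): d=(4,-4) top-left  bias=+0
    (6,0)@(13, 1): e=[-10,50,0] → .  [on edge]
    (5,1)@(11, 3): e=[10,30,0] → X  [on edge]
    (6,1)@(13, 3): e=[-6,38,8] → .
    (4,2)@(9, 5): e=[30,10,0] → X  [on edge]
    (6,2)@(13, 5): e=[-2,26,16] → .
    (3,3)@(7, 7): e=[50,-10,0] → .  [on edge]
    (4,3)@(9, 7): e=[34,-2,8] → .
    (5,3)@(11, 7): e=[18,6,16] → X
    (6,3)@(13, 7): e=[2,14,24] → X
    (2,4)@(5, 9): e=[70,-30,0] → .  [on edge]
    (5,4)@(11, 9): e=[22,-6,24] → .
    (6,4)@(13, 9): e=[6,2,32] → X
    (1,5)@(3, 11): e=[90,-50,0] → .  [on edge]
    (0,6)@(1, 13): e=[110,-70,0] → .  [on edge]
  covered (6 px):
    . . . . . . .
    . . . . . X .
    . . . . X X .
    . . . . . X X
    . . . . . . X
    . . . . . . .
    . . . . . . .
T3:
  2·area = 64  (B↔C swapped to make it positive)
  edge (12, 12)→(4, 8): d=(-8,-4) top-left  bias=+0
  edge (4, 8)→(4, 0): d=(0,-8) top-left  bias=+0
  edge (4, 0)→(12, 12): d=(8,12) right/bottom  bias=-1
    (2,1)@(5, 3): e=[44,8,12] → X
    (3,1)@(7, 3): e=[52,24,-12] → .
    (2,2)@(5, 5): e=[28,8,28] → X
    (3,2)@(7, 5): e=[36,24,4] → X
    (4,2)@(9, 5): e=[44,40,-20] → .
    (2,3)@(5, 7): e=[12,8,44] → X
    (4,3)@(9, 7): e=[28,40,-4] → .
    (2,4)@(5, 9): e=[-4,8,60] → .
    (3,4)@(7, 9): e=[4,24,36] → X
    (4,4)@(9, 9): e=[12,40,12] → X
    (5,4)@(11, 9): e=[20,56,-12] → .
    (3,5)@(7, 11): e=[-12,24,52] → .
  covered (8 px):
    . . . . . . .
    . . X . . . .
    . . X X . . .
    . . X X . . .
    . . . X X . .
    . . . . . X .
    . . . . . . .

Answer: [[5,1],[4,2],[5,2],[5,3],[6,3],[6,4]]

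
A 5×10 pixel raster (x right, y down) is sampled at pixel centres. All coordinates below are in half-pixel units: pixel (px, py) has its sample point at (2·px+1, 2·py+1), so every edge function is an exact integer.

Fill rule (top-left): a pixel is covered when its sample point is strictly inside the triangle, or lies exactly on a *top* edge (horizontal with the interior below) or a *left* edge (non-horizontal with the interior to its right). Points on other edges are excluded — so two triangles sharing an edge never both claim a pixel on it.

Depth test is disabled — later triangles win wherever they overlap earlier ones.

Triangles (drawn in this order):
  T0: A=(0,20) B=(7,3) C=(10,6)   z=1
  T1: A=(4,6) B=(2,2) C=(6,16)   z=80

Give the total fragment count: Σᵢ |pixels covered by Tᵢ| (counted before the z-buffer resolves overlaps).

T0:
  2·area = 72
  edge (0, 20)→(7, 3): d=(7,-17) top-left  bias=+0
  edge (7, 3)→(10, 6): d=(3,3) right/bottom  bias=-1
  edge (10, 6)→(0, 20): d=(-10,14) right/bottom  bias=-1
    (2,0)@(5, 1): e=[-48,0,120] → ·  [on edge]
    (3,1)@(7, 3): e=[0,0,72] → ·  [on edge]
    (3,2)@(7, 5): e=[14,6,52] → █
    (4,2)@(9, 5): e=[48,0,24] → ·  [on edge]
    (3,3)@(7, 7): e=[28,12,32] → █
    (4,3)@(9, 7): e=[62,6,4] → █
    (2,4)@(5, 9): e=[8,24,40] → █
    (4,4)@(9, 9): e=[76,12,-16] → ·
    (2,5)@(5, 11): e=[22,30,20] → █
    (3,5)@(7, 11): e=[56,24,-8] → ·
    (1,6)@(3, 13): e=[2,42,28] → █
    (2,6)@(5, 13): e=[36,36,0] → ·  [on edge]
  covered (8 px):
    · · · · ·
    · · · · ·
    · · · █ ·
    · · · █ █
    · · █ █ ·
    · · █ · ·
    · █ · · ·
    · █ · · ·
    · · · · ·
    · · · · ·
T1:
  2·area = 12  (B↔C swapped to make it positive)
  edge (4, 6)→(6, 16): d=(2,10) right/bottom  bias=-1
  edge (6, 16)→(2, 2): d=(-4,-14) top-left  bias=+0
  edge (2, 2)→(4, 6): d=(2,4) right/bottom  bias=-1
    (1,0)@(3, 1): e=[0,18,-6] → ·  [on edge]
    (1,2)@(3, 5): e=[8,2,2] → █
    (2,2)@(5, 5): e=[-12,30,-6] → ·
    (1,3)@(3, 7): e=[12,-6,6] → ·
    (2,5)@(5, 11): e=[0,6,6] → ·  [on edge]
  covered (1 px):
    · · · · ·
    · · · · ·
    · █ · · ·
    · · · · ·
    · · · · ·
    · · · · ·
    · · · · ·
    · · · · ·
    · · · · ·
    · · · · ·

Answer: 9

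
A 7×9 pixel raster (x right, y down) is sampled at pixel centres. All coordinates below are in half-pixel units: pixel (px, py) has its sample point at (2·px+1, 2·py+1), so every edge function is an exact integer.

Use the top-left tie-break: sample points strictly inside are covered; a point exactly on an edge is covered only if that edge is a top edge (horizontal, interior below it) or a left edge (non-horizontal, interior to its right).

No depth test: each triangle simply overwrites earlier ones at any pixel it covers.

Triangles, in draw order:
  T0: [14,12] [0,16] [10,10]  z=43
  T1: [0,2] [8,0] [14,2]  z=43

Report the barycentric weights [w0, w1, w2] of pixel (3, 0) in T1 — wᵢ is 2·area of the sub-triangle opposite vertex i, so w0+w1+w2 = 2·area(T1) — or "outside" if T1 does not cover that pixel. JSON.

T0:
  2·area = 44
  edge (14, 12)→(0, 16): d=(-14,4) right/bottom  bias=-1
  edge (0, 16)→(10, 10): d=(10,-6) top-left  bias=+0
  edge (10, 10)→(14, 12): d=(4,2) right/bottom  bias=-1
    (4,5)@(9, 11): e=[34,4,6] → X
    (5,5)@(11, 11): e=[26,16,2] → X
    (6,5)@(13, 11): e=[18,28,-2] → .
    (2,6)@(5, 13): e=[22,0,22] → X  [on edge]
    (3,6)@(7, 13): e=[14,12,18] → X
    (5,6)@(11, 13): e=[-2,36,10] → .
    (1,7)@(3, 15): e=[2,8,34] → X
    (2,7)@(5, 15): e=[-6,20,30] → .
    (3,7)@(7, 15): e=[-14,32,26] → .
    (4,7)@(9, 15): e=[-22,44,22] → .
    (1,8)@(3, 17): e=[-26,28,42] → .
  covered (6 px):
    . . . . . . .
    . . . . . . .
    . . . . . . .
    . . . . . . .
    . . . . . . .
    . . . . X X .
    . . X X X . .
    . X . . . . .
    . . . . . . .
T1:
  2·area = 28
  edge (0, 2)→(8, 0): d=(8,-2) top-left  bias=+0
  edge (8, 0)→(14, 2): d=(6,2) right/bottom  bias=-1
  edge (14, 2)→(0, 2): d=(-14,0) right/bottom  bias=-1
    (2,0)@(5, 1): e=[2,12,14] → X
    (3,0)@(7, 1): e=[6,8,14] → X
    (4,0)@(9, 1): e=[10,4,14] → X
    (5,0)@(11, 1): e=[14,0,14] → .  [on edge]
    (2,1)@(5, 3): e=[18,24,-14] → .
    (3,1)@(7, 3): e=[22,20,-14] → .
    (4,1)@(9, 3): e=[26,16,-14] → .
  covered (3 px):
    . . X X X . .
    . . . . . . .
    . . . . . . .
    . . . . . . .
    . . . . . . .
    . . . . . . .
    . . . . . . .
    . . . . . . .
    . . . . . . .

Final: [8,14,6]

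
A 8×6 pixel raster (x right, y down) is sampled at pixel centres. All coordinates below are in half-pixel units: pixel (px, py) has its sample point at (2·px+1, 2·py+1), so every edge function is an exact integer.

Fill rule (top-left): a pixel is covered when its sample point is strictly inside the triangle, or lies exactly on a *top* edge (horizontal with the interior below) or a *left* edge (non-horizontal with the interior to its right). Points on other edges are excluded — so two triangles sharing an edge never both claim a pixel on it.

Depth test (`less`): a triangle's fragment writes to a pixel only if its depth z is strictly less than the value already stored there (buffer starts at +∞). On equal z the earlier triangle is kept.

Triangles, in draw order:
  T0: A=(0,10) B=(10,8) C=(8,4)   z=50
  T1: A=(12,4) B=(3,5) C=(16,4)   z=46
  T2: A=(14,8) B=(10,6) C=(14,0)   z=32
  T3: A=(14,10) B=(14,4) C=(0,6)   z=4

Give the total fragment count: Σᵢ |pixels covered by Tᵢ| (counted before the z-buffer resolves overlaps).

T0:
  2·area = 44  (B↔C swapped to make it positive)
  edge (0, 10)→(8, 4): d=(8,-6) top-left  bias=+0
  edge (8, 4)→(10, 8): d=(2,4) right/bottom  bias=-1
  edge (10, 8)→(0, 10): d=(-10,2) right/bottom  bias=-1
    (3,2)@(7, 5): e=[2,6,36] → X
    (4,2)@(9, 5): e=[14,-2,32] → .
    (2,3)@(5, 7): e=[6,18,20] → X
    (4,3)@(9, 7): e=[30,2,12] → X
    (5,3)@(11, 7): e=[42,-6,8] → .
    (7,3)@(15, 7): e=[66,-22,0] → .  [on edge]
    (1,4)@(3, 9): e=[10,30,4] → X
    (2,4)@(5, 9): e=[22,22,0] → .  [on edge]
    (3,4)@(7, 9): e=[34,14,-4] → .
    (4,4)@(9, 9): e=[46,6,-8] → .
    (1,5)@(3, 11): e=[26,34,-16] → .
  covered (5 px):
    . . . . . . . .
    . . . . . . . .
    . . . X . . . .
    . . X X X . . .
    . X . . . . . .
    . . . . . . . .
T1:
  2·area = 4  (B↔C swapped to make it positive)
  edge (12, 4)→(16, 4): d=(4,0) top-left  bias=+0
  edge (16, 4)→(3, 5): d=(-13,1) right/bottom  bias=-1
  edge (3, 5)→(12, 4): d=(9,-1) top-left  bias=+0
    (1,2)@(3, 5): e=[4,0,0] → .  [on edge]
  covered (0 px):
    . . . . . . . .
    . . . . . . . .
    . . . . . . . .
    . . . . . . . .
    . . . . . . . .
    . . . . . . . .
T2:
  2·area = 32
  edge (14, 8)→(10, 6): d=(-4,-2) top-left  bias=+0
  edge (10, 6)→(14, 0): d=(4,-6) top-left  bias=+0
  edge (14, 0)→(14, 8): d=(0,8) right/bottom  bias=-1
    (6,1)@(13, 3): e=[18,6,8] → X
    (7,1)@(15, 3): e=[22,18,-8] → .
    (5,2)@(11, 5): e=[6,2,24] → X
    (7,2)@(15, 5): e=[14,26,-8] → .
    (5,3)@(11, 7): e=[-2,10,24] → .
    (6,3)@(13, 7): e=[2,22,8] → X
    (7,3)@(15, 7): e=[6,34,-8] → .
    (6,4)@(13, 9): e=[-6,30,8] → .
  covered (4 px):
    . . . . . . . .
    . . . . . . X .
    . . . . . X X .
    . . . . . . X .
    . . . . . . . .
    . . . . . . . .
T3:
  2·area = 84  (B↔C swapped to make it positive)
  edge (14, 10)→(0, 6): d=(-14,-4) top-left  bias=+0
  edge (0, 6)→(14, 4): d=(14,-2) top-left  bias=+0
  edge (14, 4)→(14, 10): d=(0,6) right/bottom  bias=-1
    (3,2)@(7, 5): e=[42,0,42] → X  [on edge]
    (4,2)@(9, 5): e=[50,4,30] → X
    (5,2)@(11, 5): e=[58,8,18] → X
    (6,2)@(13, 5): e=[66,12,6] → X
    (7,2)@(15, 5): e=[74,16,-6] → .
    (2,3)@(5, 7): e=[6,24,54] → X
    (7,3)@(15, 7): e=[46,44,-6] → .
    (2,4)@(5, 9): e=[-22,52,54] → .
    (3,4)@(7, 9): e=[-14,56,42] → .
    (4,4)@(9, 9): e=[-6,60,30] → .
    (5,4)@(11, 9): e=[2,64,18] → X
    (7,4)@(15, 9): e=[18,72,-6] → .
  covered (11 px):
    . . . . . . . .
    . . . . . . . .
    . . . X X X X .
    . . X X X X X .
    . . . . . X X .
    . . . . . . . .

Answer: 20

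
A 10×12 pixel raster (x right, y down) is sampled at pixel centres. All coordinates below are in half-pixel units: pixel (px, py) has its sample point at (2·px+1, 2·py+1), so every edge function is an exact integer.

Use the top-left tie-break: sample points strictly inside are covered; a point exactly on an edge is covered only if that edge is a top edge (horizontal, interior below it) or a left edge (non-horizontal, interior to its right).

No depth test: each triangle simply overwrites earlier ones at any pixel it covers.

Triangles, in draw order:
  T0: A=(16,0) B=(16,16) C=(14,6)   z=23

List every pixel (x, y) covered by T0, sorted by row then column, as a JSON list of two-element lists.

T0:
  2·area = 32
  edge (16, 0)→(16, 16): d=(0,16) right/bottom  bias=-1
  edge (16, 16)→(14, 6): d=(-2,-10) top-left  bias=+0
  edge (14, 6)→(16, 0): d=(2,-6) top-left  bias=+0
    (6,0)@(13, 1): e=[48,0,-16] → ·  [on edge]
    (7,1)@(15, 3): e=[16,16,0] → #  [on edge]
    (8,1)@(17, 3): e=[-16,36,12] → ·
    (7,2)@(15, 5): e=[16,12,4] → #
    (8,2)@(17, 5): e=[-16,32,16] → ·
    (7,3)@(15, 7): e=[16,8,8] → #
    (8,3)@(17, 7): e=[-16,28,20] → ·
    (6,4)@(13, 9): e=[48,-16,0] → ·  [on edge]
    (7,4)@(15, 9): e=[16,4,12] → #
    (8,4)@(17, 9): e=[-16,24,24] → ·
    (7,5)@(15, 11): e=[16,0,16] → #  [on edge]
    (8,5)@(17, 11): e=[-16,20,28] → ·
    (5,7)@(11, 15): e=[80,-48,0] → ·  [on edge]
    (4,10)@(9, 21): e=[112,-80,0] → ·  [on edge]
    (8,10)@(17, 21): e=[-16,0,48] → ·  [on edge]
  covered (5 px):
    · · · · · · · · · ·
    · · · · · · · # · ·
    · · · · · · · # · ·
    · · · · · · · # · ·
    · · · · · · · # · ·
    · · · · · · · # · ·
    · · · · · · · · · ·
    · · · · · · · · · ·
    · · · · · · · · · ·
    · · · · · · · · · ·
    · · · · · · · · · ·
    · · · · · · · · · ·

Result: [[7,1],[7,2],[7,3],[7,4],[7,5]]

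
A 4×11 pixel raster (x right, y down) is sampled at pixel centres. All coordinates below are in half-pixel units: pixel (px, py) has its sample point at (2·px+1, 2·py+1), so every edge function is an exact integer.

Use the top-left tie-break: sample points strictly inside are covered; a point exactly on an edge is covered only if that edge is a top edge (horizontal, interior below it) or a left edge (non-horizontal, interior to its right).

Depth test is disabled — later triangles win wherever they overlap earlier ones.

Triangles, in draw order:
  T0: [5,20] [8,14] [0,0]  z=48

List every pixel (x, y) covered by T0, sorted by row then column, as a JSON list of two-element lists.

T0:
  2·area = 90  (B↔C swapped to make it positive)
  edge (5, 20)→(0, 0): d=(-5,-20) top-left  bias=+0
  edge (0, 0)→(8, 14): d=(8,14) right/bottom  bias=-1
  edge (8, 14)→(5, 20): d=(-3,6) right/bottom  bias=-1
    (0,1)@(1, 3): e=[5,10,75] → █
    (1,1)@(3, 3): e=[45,-18,63] → ·
    (0,2)@(1, 5): e=[-5,26,69] → ·
    (1,3)@(3, 7): e=[25,14,51] → █
    (2,3)@(5, 7): e=[65,-14,39] → ·
    (1,4)@(3, 9): e=[15,30,45] → █
    (2,4)@(5, 9): e=[55,2,33] → █
    (3,4)@(7, 9): e=[95,-26,21] → ·
    (1,5)@(3, 11): e=[5,46,39] → █
    (3,5)@(7, 11): e=[85,-10,15] → ·
    (1,6)@(3, 13): e=[-5,62,33] → ·
    (2,6)@(5, 13): e=[35,34,21] → █
  covered (12 px):
    · · · ·
    █ · · ·
    · · · ·
    · █ · ·
    · █ █ ·
    · █ █ ·
    · · █ █
    · · █ █
    · · █ ·
    · · █ ·
    · · · ·

Final: [[0,1],[1,3],[1,4],[2,4],[1,5],[2,5],[2,6],[3,6],[2,7],[3,7],[2,8],[2,9]]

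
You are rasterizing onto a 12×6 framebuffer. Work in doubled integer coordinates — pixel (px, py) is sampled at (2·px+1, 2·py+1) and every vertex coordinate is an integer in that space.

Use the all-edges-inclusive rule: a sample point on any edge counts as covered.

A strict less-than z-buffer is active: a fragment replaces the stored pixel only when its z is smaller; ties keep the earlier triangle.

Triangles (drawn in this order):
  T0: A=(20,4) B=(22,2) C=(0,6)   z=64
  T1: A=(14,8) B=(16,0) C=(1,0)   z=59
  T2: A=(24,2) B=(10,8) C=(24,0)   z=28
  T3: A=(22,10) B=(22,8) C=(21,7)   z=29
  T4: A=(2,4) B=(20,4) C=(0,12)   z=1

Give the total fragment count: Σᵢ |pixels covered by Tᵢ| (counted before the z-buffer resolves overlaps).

T0:
  2·area = 36  (B↔C swapped to make it positive)
  edge (20, 4)→(0, 6): d=(-20,2) inclusive
  edge (0, 6)→(22, 2): d=(22,-4) inclusive
  edge (22, 2)→(20, 4): d=(-2,2) inclusive
    (11,0)@(23, 1): e=[54,-18,0] → ·  [on edge]
    (8,1)@(17, 3): e=[26,2,8] → █
    (9,1)@(19, 3): e=[22,10,4] → █
    (10,1)@(21, 3): e=[18,18,0] → █  [on edge]
    (11,1)@(23, 3): e=[14,26,-4] → ·
    (3,2)@(7, 5): e=[6,6,24] → █
    (4,2)@(9, 5): e=[2,14,20] → █
    (5,2)@(11, 5): e=[-2,22,16] → ·
    (8,2)@(17, 5): e=[-14,46,4] → ·
    (9,2)@(19, 5): e=[-18,54,0] → ·  [on edge]
    (10,2)@(21, 5): e=[-22,62,-4] → ·
    (3,3)@(7, 7): e=[-34,50,20] → ·
    (8,3)@(17, 7): e=[-54,90,0] → ·  [on edge]
    (7,4)@(15, 9): e=[-90,126,0] → ·  [on edge]
    (6,5)@(13, 11): e=[-126,162,0] → ·  [on edge]
  covered (5 px):
    · · · · · · · · · · · ·
    · · · · · · · · █ █ █ ·
    · · · █ █ · · · · · · ·
    · · · · · · · · · · · ·
    · · · · · · · · · · · ·
    · · · · · · · · · · · ·
T1:
  2·area = 120  (B↔C swapped to make it positive)
  edge (14, 8)→(1, 0): d=(-13,-8) inclusive
  edge (1, 0)→(16, 0): d=(15,0) inclusive
  edge (16, 0)→(14, 8): d=(-2,8) inclusive
    (1,0)@(3, 1): e=[3,15,102] → █
    (2,0)@(5, 1): e=[19,15,86] → █
    (3,0)@(7, 1): e=[35,15,70] → █
    (4,0)@(9, 1): e=[51,15,54] → █
    (5,0)@(11, 1): e=[67,15,38] → █
    (6,0)@(13, 1): e=[83,15,22] → █
    (7,0)@(15, 1): e=[99,15,6] → █
    (8,0)@(17, 1): e=[115,15,-10] → ·
    (1,1)@(3, 3): e=[-23,45,98] → ·
    (2,1)@(5, 3): e=[-7,45,82] → ·
    (3,1)@(7, 3): e=[9,45,66] → █
    (8,1)@(17, 3): e=[89,45,-14] → ·
  covered (15 px):
    · █ █ █ █ █ █ █ · · · ·
    · · · █ █ █ █ █ · · · ·
    · · · · · █ █ · · · · ·
    · · · · · · █ · · · · ·
    · · · · · · · · · · · ·
    · · · · · · · · · · · ·
T2:
  2·area = 28
  edge (24, 2)→(10, 8): d=(-14,6) inclusive
  edge (10, 8)→(24, 0): d=(14,-8) inclusive
  edge (24, 0)→(24, 2): d=(0,2) inclusive
    (11,0)@(23, 1): e=[20,6,2] → █
    (9,1)@(19, 3): e=[16,2,10] → █
    (10,1)@(21, 3): e=[4,18,6] → █
    (11,1)@(23, 3): e=[-8,34,2] → ·
    (8,2)@(17, 5): e=[0,14,14] → █  [on edge]
    (9,2)@(19, 5): e=[-12,30,10] → ·
    (10,2)@(21, 5): e=[-24,46,6] → ·
    (8,3)@(17, 7): e=[-28,42,14] → ·
    (1,5)@(3, 11): e=[0,-14,42] → ·  [on edge]
  covered (4 px):
    · · · · · · · · · · · █
    · · · · · · · · · █ █ ·
    · · · · · · · · █ · · ·
    · · · · · · · · · · · ·
    · · · · · · · · · · · ·
    · · · · · · · · · · · ·
T3:
  2·area = 2  (B↔C swapped to make it positive)
  edge (22, 10)→(21, 7): d=(-1,-3) inclusive
  edge (21, 7)→(22, 8): d=(1,1) inclusive
  edge (22, 8)→(22, 10): d=(0,2) inclusive
    (7,0)@(15, 1): e=[-12,0,14] → ·  [on edge]
    (9,0)@(19, 1): e=[0,-4,6] → ·  [on edge]
    (8,1)@(17, 3): e=[-8,0,10] → ·  [on edge]
    (9,2)@(19, 5): e=[-4,0,6] → ·  [on edge]
    (10,3)@(21, 7): e=[0,0,2] → █  [on edge]
    (11,3)@(23, 7): e=[6,-2,-2] → ·
    (10,4)@(21, 9): e=[-2,2,2] → ·
    (11,4)@(23, 9): e=[4,0,-2] → ·  [on edge]
  covered (1 px):
    · · · · · · · · · · · ·
    · · · · · · · · · · · ·
    · · · · · · · · · · · ·
    · · · · · · · · · · █ ·
    · · · · · · · · · · · ·
    · · · · · · · · · · · ·
T4:
  2·area = 144
  edge (2, 4)→(20, 4): d=(18,0) inclusive
  edge (20, 4)→(0, 12): d=(-20,8) inclusive
  edge (0, 12)→(2, 4): d=(2,-8) inclusive
    (1,2)@(3, 5): e=[18,116,10] → █
    (2,2)@(5, 5): e=[18,100,26] → █
    (3,2)@(7, 5): e=[18,84,42] → █
    (4,2)@(9, 5): e=[18,68,58] → █
    (5,2)@(11, 5): e=[18,52,74] → █
    (6,2)@(13, 5): e=[18,36,90] → █
    (7,2)@(15, 5): e=[18,20,106] → █
    (8,2)@(17, 5): e=[18,4,122] → █
    (9,2)@(19, 5): e=[18,-12,138] → ·
    (1,3)@(3, 7): e=[54,76,14] → █
    (6,3)@(13, 7): e=[54,-4,94] → ·
    (7,3)@(15, 7): e=[54,-20,110] → ·
  covered (18 px):
    · · · · · · · · · · · ·
    · · · · · · · · · · · ·
    · █ █ █ █ █ █ █ █ · · ·
    · █ █ █ █ █ · · · · · ·
    █ █ █ █ · · · · · · · ·
    █ · · · · · · · · · · ·

Final: 43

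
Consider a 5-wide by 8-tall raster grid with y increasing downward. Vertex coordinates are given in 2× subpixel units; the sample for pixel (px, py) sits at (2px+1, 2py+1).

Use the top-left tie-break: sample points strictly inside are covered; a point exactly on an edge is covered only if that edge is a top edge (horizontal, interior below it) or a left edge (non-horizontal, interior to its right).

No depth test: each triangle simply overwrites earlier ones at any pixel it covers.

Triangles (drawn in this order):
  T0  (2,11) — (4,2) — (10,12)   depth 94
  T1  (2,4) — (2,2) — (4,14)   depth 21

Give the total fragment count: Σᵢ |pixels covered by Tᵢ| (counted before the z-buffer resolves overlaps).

T0:
  2·area = 74
  edge (2, 11)→(4, 2): d=(2,-9) top-left  bias=+0
  edge (4, 2)→(10, 12): d=(6,10) right/bottom  bias=-1
  edge (10, 12)→(2, 11): d=(-8,-1) top-left  bias=+0
    (2,2)@(5, 5): e=[15,8,51] → #
    (3,2)@(7, 5): e=[33,-12,53] → ·
    (1,3)@(3, 7): e=[1,40,33] → #
    (3,3)@(7, 7): e=[37,0,37] → ·  [on edge]
    (1,4)@(3, 9): e=[5,52,17] → #
    (3,4)@(7, 9): e=[41,12,21] → #
    (4,4)@(9, 9): e=[59,-8,23] → ·
    (1,5)@(3, 11): e=[9,64,1] → #
    (4,5)@(9, 11): e=[63,4,7] → #
    (1,6)@(3, 13): e=[13,76,-15] → ·
    (2,6)@(5, 13): e=[31,56,-13] → ·
    (3,6)@(7, 13): e=[49,36,-11] → ·
  covered (10 px):
    · · · · ·
    · · · · ·
    · · # · ·
    · # # · ·
    · # # # ·
    · # # # #
    · · · · ·
    · · · · ·
T1:
  2·area = 4
  edge (2, 4)→(2, 2): d=(0,-2) top-left  bias=+0
  edge (2, 2)→(4, 14): d=(2,12) right/bottom  bias=-1
  edge (4, 14)→(2, 4): d=(-2,-10) top-left  bias=+0
    (1,4)@(3, 9): e=[2,2,0] → #  [on edge]
    (2,4)@(5, 9): e=[6,-22,20] → ·
    (1,5)@(3, 11): e=[2,6,-4] → ·
  covered (1 px):
    · · · · ·
    · · · · ·
    · · · · ·
    · · · · ·
    · # · · ·
    · · · · ·
    · · · · ·
    · · · · ·

Answer: 11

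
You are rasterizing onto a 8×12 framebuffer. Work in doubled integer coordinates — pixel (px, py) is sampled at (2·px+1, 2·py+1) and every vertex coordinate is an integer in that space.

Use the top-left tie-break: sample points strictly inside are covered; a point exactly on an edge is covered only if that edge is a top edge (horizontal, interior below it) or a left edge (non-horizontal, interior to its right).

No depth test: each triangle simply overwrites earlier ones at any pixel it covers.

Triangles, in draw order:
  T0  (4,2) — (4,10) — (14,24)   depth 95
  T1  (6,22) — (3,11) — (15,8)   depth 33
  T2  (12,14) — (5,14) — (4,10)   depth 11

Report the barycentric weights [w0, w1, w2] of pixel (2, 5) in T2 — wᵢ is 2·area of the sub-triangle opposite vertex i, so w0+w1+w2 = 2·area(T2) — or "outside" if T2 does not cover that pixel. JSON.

T0:
  2·area = 80  (B↔C swapped to make it positive)
  edge (4, 2)→(14, 24): d=(10,22) right/bottom  bias=-1
  edge (14, 24)→(4, 10): d=(-10,-14) top-left  bias=+0
  edge (4, 10)→(4, 2): d=(0,-8) top-left  bias=+0
    (2,2)@(5, 5): e=[8,64,8] → X
    (3,2)@(7, 5): e=[-36,92,24] → .
    (2,3)@(5, 7): e=[28,44,8] → X
    (3,3)@(7, 7): e=[-16,72,24] → .
    (2,4)@(5, 9): e=[48,24,8] → X
    (3,4)@(7, 9): e=[4,52,24] → X
    (4,4)@(9, 9): e=[-40,80,40] → .
    (2,5)@(5, 11): e=[68,4,8] → X
    (4,5)@(9, 11): e=[-20,60,40] → .
    (2,6)@(5, 13): e=[88,-16,8] → .
    (3,6)@(7, 13): e=[44,12,24] → X
    (4,6)@(9, 13): e=[0,40,40] → .  [on edge]
    (4,8)@(9, 17): e=[40,0,40] → X  [on edge]
  covered (10 px):
    . . . . . . . .
    . . . . . . . .
    . . X . . . . .
    . . X . . . . .
    . . X X . . . .
    . . X X . . . .
    . . . X . . . .
    . . . . X . . .
    . . . . X . . .
    . . . . . X . .
    . . . . . . . .
    . . . . . . . .
T1:
  2·area = 141
  edge (6, 22)→(3, 11): d=(-3,-11) top-left  bias=+0
  edge (3, 11)→(15, 8): d=(12,-3) top-left  bias=+0
  edge (15, 8)→(6, 22): d=(-9,14) right/bottom  bias=-1
    (5,4)@(11, 9): e=[94,0,47] → X  [on edge]
    (6,4)@(13, 9): e=[116,6,19] → X
    (7,4)@(15, 9): e=[138,12,-9] → .
    (1,5)@(3, 11): e=[0,0,141] → X  [on edge]
    (2,5)@(5, 11): e=[22,6,113] → X
    (3,5)@(7, 11): e=[44,12,85] → X
    (4,5)@(9, 11): e=[66,18,57] → X
    (7,5)@(15, 11): e=[132,36,-27] → .
    (1,6)@(3, 13): e=[-6,24,123] → .
    (2,6)@(5, 13): e=[16,30,95] → X
    (6,6)@(13, 13): e=[104,54,-17] → .
    (2,7)@(5, 15): e=[10,54,77] → X
  covered (19 px):
    . . . . . . . .
    . . . . . . . .
    . . . . . . . .
    . . . . . . . .
    . . . . . X X .
    . X X X X X X .
    . . X X X X . .
    . . X X X . . .
    . . X X X . . .
    . . . X . . . .
    . . . . . . . .
    . . . . . . . .
T2:
  2·area = 28
  edge (12, 14)→(5, 14): d=(-7,0) right/bottom  bias=-1
  edge (5, 14)→(4, 10): d=(-1,-4) top-left  bias=+0
  edge (4, 10)→(12, 14): d=(8,4) right/bottom  bias=-1
    (2,5)@(5, 11): e=[21,3,4] → X
    (3,5)@(7, 11): e=[21,11,-4] → .
    (2,6)@(5, 13): e=[7,1,20] → X
    (3,6)@(7, 13): e=[7,9,12] → X
    (4,6)@(9, 13): e=[7,17,4] → X
    (5,6)@(11, 13): e=[7,25,-4] → .
    (2,7)@(5, 15): e=[-7,-1,36] → .
    (3,7)@(7, 15): e=[-7,7,28] → .
    (4,7)@(9, 15): e=[-7,15,20] → .
  covered (4 px):
    . . . . . . . .
    . . . . . . . .
    . . . . . . . .
    . . . . . . . .
    . . . . . . . .
    . . X . . . . .
    . . X X X . . .
    . . . . . . . .
    . . . . . . . .
    . . . . . . . .
    . . . . . . . .
    . . . . . . . .

Result: [3,4,21]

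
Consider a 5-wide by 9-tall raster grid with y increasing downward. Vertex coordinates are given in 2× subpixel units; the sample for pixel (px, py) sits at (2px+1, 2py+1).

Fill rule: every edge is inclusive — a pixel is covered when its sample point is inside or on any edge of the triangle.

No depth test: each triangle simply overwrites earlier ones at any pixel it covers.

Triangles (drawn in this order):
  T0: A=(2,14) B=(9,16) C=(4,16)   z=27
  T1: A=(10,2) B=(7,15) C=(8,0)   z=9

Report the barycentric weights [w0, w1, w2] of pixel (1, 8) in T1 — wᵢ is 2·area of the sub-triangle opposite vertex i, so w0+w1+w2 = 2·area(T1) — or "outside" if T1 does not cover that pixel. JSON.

T0:
  2·area = 10
  edge (2, 14)→(9, 16): d=(7,2) inclusive
  edge (9, 16)→(4, 16): d=(-5,0) inclusive
  edge (4, 16)→(2, 14): d=(-2,-2) inclusive
    (0,6)@(1, 13): e=[-5,15,0] → ·  [on edge]
    (1,7)@(3, 15): e=[5,5,0] → #  [on edge]
    (2,7)@(5, 15): e=[1,5,4] → #
    (3,7)@(7, 15): e=[-3,5,8] → ·
    (1,8)@(3, 17): e=[19,-5,-4] → ·
    (2,8)@(5, 17): e=[15,-5,0] → ·  [on edge]
  covered (2 px):
    · · · · ·
    · · · · ·
    · · · · ·
    · · · · ·
    · · · · ·
    · · · · ·
    · · · · ·
    · # # · ·
    · · · · ·
T1:
  2·area = 32
  edge (10, 2)→(7, 15): d=(-3,13) inclusive
  edge (7, 15)→(8, 0): d=(1,-15) inclusive
  edge (8, 0)→(10, 2): d=(2,2) inclusive
    (4,0)@(9, 1): e=[16,16,0] → #  [on edge]
    (4,1)@(9, 3): e=[10,18,4] → #
    (4,2)@(9, 5): e=[4,20,8] → #
    (4,3)@(9, 7): e=[-2,22,12] → ·
    (3,7)@(7, 15): e=[0,0,32] → #  [on edge]
    (4,7)@(9, 15): e=[-26,30,28] → ·
    (3,8)@(7, 17): e=[-6,2,36] → ·
  covered (4 px):
    · · · · #
    · · · · #
    · · · · #
    · · · · ·
    · · · · ·
    · · · · ·
    · · · · ·
    · · · # ·
    · · · · ·

Final: "outside"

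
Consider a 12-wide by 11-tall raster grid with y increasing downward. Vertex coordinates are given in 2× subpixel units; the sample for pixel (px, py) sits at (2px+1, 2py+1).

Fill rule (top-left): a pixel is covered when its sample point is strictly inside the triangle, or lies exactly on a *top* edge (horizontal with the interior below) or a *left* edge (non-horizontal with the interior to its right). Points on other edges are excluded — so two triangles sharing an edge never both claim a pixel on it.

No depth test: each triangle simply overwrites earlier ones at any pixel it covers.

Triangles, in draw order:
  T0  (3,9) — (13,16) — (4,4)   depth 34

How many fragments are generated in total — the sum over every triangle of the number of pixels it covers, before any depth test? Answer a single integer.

T0:
  2·area = 57  (B↔C swapped to make it positive)
  edge (3, 9)→(4, 4): d=(1,-5) top-left  bias=+0
  edge (4, 4)→(13, 16): d=(9,12) right/bottom  bias=-1
  edge (13, 16)→(3, 9): d=(-10,-7) top-left  bias=+0
    (2,3)@(5, 7): e=[8,15,34] → █
    (3,3)@(7, 7): e=[18,-9,48] → ·
    (1,4)@(3, 9): e=[0,57,0] → █  [on edge]
    (3,4)@(7, 9): e=[20,9,28] → █
    (4,4)@(9, 9): e=[30,-15,42] → ·
    (1,5)@(3, 11): e=[2,75,-20] → ·
    (2,5)@(5, 11): e=[12,51,-6] → ·
    (3,5)@(7, 11): e=[22,27,8] → █
    (4,5)@(9, 11): e=[32,3,22] → █
    (5,5)@(11, 11): e=[42,-21,36] → ·
    (3,6)@(7, 13): e=[24,45,-12] → ·
    (4,6)@(9, 13): e=[34,21,2] → █
    (0,9)@(1, 19): e=[0,171,-114] → ·  [on edge]
  covered (7 px):
    · · · · · · · · · · · ·
    · · · · · · · · · · · ·
    · · · · · · · · · · · ·
    · · █ · · · · · · · · ·
    · █ █ █ · · · · · · · ·
    · · · █ █ · · · · · · ·
    · · · · █ · · · · · · ·
    · · · · · · · · · · · ·
    · · · · · · · · · · · ·
    · · · · · · · · · · · ·
    · · · · · · · · · · · ·

Result: 7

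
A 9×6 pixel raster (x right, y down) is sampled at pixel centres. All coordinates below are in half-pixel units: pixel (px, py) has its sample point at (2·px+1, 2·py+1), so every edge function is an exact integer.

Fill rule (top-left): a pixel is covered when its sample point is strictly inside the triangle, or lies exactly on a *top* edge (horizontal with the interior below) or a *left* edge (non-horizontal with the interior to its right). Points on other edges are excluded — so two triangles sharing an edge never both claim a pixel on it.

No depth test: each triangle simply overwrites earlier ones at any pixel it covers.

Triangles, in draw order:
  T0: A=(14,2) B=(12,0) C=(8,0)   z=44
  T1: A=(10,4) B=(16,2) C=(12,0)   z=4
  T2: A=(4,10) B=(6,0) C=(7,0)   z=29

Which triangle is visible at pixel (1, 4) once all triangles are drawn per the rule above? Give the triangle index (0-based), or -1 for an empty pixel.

T0:
  2·area = 8  (B↔C swapped to make it positive)
  edge (14, 2)→(8, 0): d=(-6,-2) top-left  bias=+0
  edge (8, 0)→(12, 0): d=(4,0) top-left  bias=+0
  edge (12, 0)→(14, 2): d=(2,2) right/bottom  bias=-1
    (5,0)@(11, 1): e=[0,4,4] → #  [on edge]
    (6,0)@(13, 1): e=[4,4,0] → ·  [on edge]
    (5,1)@(11, 3): e=[-12,12,8] → ·
    (7,1)@(15, 3): e=[-4,12,0] → ·  [on edge]
    (8,1)@(17, 3): e=[0,12,-4] → ·  [on edge]
    (8,2)@(17, 5): e=[-12,20,0] → ·  [on edge]
  covered (1 px):
    · · · · · # · · ·
    · · · · · · · · ·
    · · · · · · · · ·
    · · · · · · · · ·
    · · · · · · · · ·
    · · · · · · · · ·
T1:
  2·area = 20  (B↔C swapped to make it positive)
  edge (10, 4)→(12, 0): d=(2,-4) top-left  bias=+0
  edge (12, 0)→(16, 2): d=(4,2) right/bottom  bias=-1
  edge (16, 2)→(10, 4): d=(-6,2) right/bottom  bias=-1
    (6,0)@(13, 1): e=[6,2,12] → #
    (7,0)@(15, 1): e=[14,-2,8] → ·
    (5,1)@(11, 3): e=[2,14,4] → #
    (6,1)@(13, 3): e=[10,10,0] → ·  [on edge]
    (3,2)@(7, 5): e=[-10,30,0] → ·  [on edge]
    (5,2)@(11, 5): e=[6,22,-8] → ·
    (0,3)@(1, 7): e=[-30,50,0] → ·  [on edge]
  covered (2 px):
    · · · · · · # · ·
    · · · · · # · · ·
    · · · · · · · · ·
    · · · · · · · · ·
    · · · · · · · · ·
    · · · · · · · · ·
T2:
  2·area = 10
  edge (4, 10)→(6, 0): d=(2,-10) top-left  bias=+0
  edge (6, 0)→(7, 0): d=(1,0) top-left  bias=+0
  edge (7, 0)→(4, 10): d=(-3,10) right/bottom  bias=-1
    (2,2)@(5, 5): e=[0,5,5] → #  [on edge]
    (3,2)@(7, 5): e=[20,5,-15] → ·
    (2,3)@(5, 7): e=[4,7,-1] → ·
  covered (1 px):
    · · · · · · · · ·
    · · · · · · · · ·
    · · # · · · · · ·
    · · · · · · · · ·
    · · · · · · · · ·
    · · · · · · · · ·

Z-buffer (winner per pixel, '.' = empty):
  . . . . . 0 1 . .
  . . . . . 1 . . .
  . . 2 . . . . . .
  . . . . . . . . .
  . . . . . . . . .
  . . . . . . . . .

Result: -1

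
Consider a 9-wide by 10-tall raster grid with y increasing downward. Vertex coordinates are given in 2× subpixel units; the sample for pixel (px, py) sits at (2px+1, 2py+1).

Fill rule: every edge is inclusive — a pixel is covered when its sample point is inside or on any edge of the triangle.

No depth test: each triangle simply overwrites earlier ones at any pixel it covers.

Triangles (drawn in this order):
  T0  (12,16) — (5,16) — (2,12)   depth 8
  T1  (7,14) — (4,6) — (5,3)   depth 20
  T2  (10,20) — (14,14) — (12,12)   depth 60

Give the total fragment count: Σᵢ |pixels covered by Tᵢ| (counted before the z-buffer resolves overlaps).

T0:
  2·area = 28
  edge (12, 16)→(5, 16): d=(-7,0) inclusive
  edge (5, 16)→(2, 12): d=(-3,-4) inclusive
  edge (2, 12)→(12, 16): d=(10,4) inclusive
    (1,6)@(3, 13): e=[21,1,6] → X
    (2,6)@(5, 13): e=[21,9,-2] → .
    (1,7)@(3, 15): e=[7,-5,26] → .
    (2,7)@(5, 15): e=[7,3,18] → X
    (3,7)@(7, 15): e=[7,11,10] → X
    (4,7)@(9, 15): e=[7,19,2] → X
    (5,7)@(11, 15): e=[7,27,-6] → .
    (2,8)@(5, 17): e=[-7,-3,38] → .
    (3,8)@(7, 17): e=[-7,5,30] → .
    (4,8)@(9, 17): e=[-7,13,22] → .
  covered (4 px):
    . . . . . . . . .
    . . . . . . . . .
    . . . . . . . . .
    . . . . . . . . .
    . . . . . . . . .
    . . . . . . . . .
    . X . . . . . . .
    . . X X X . . . .
    . . . . . . . . .
    . . . . . . . . .
T1:
  2·area = 17
  edge (7, 14)→(4, 6): d=(-3,-8) inclusive
  edge (4, 6)→(5, 3): d=(1,-3) inclusive
  edge (5, 3)→(7, 14): d=(2,11) inclusive
    (2,1)@(5, 3): e=[17,0,0] → X  [on edge]
    (3,1)@(7, 3): e=[33,6,-22] → .
    (2,2)@(5, 5): e=[11,2,4] → X
    (3,2)@(7, 5): e=[27,8,-18] → .
    (2,3)@(5, 7): e=[5,4,8] → X
    (3,3)@(7, 7): e=[21,10,-14] → .
    (1,4)@(3, 9): e=[-17,0,34] → .  [on edge]
    (2,4)@(5, 9): e=[-1,6,12] → .
    (0,7)@(1, 15): e=[-51,0,68] → .  [on edge]
  covered (3 px):
    . . . . . . . . .
    . . X . . . . . .
    . . X . . . . . .
    . . X . . . . . .
    . . . . . . . . .
    . . . . . . . . .
    . . . . . . . . .
    . . . . . . . . .
    . . . . . . . . .
    . . . . . . . . .
T2:
  2·area = 20  (B↔C swapped to make it positive)
  edge (10, 20)→(12, 12): d=(2,-8) inclusive
  edge (12, 12)→(14, 14): d=(2,2) inclusive
  edge (14, 14)→(10, 20): d=(-4,6) inclusive
    (0,0)@(1, 1): e=[-110,0,130] → .  [on edge]
    (1,1)@(3, 3): e=[-90,0,110] → .  [on edge]
    (2,2)@(5, 5): e=[-70,0,90] → .  [on edge]
    (3,3)@(7, 7): e=[-50,0,70] → .  [on edge]
    (4,4)@(9, 9): e=[-30,0,50] → .  [on edge]
    (5,5)@(11, 11): e=[-10,0,30] → .  [on edge]
    (6,6)@(13, 13): e=[10,0,10] → X  [on edge]
    (7,6)@(15, 13): e=[26,-4,-2] → .
    (6,7)@(13, 15): e=[14,4,2] → X
    (7,7)@(15, 15): e=[30,0,-10] → .  [on edge]
    (5,8)@(11, 17): e=[2,12,6] → X
    (6,8)@(13, 17): e=[18,8,-6] → .
    (8,8)@(17, 17): e=[50,0,-30] → .  [on edge]
  covered (3 px):
    . . . . . . . . .
    . . . . . . . . .
    . . . . . . . . .
    . . . . . . . . .
    . . . . . . . . .
    . . . . . . . . .
    . . . . . . X . .
    . . . . . . X . .
    . . . . . X . . .
    . . . . . . . . .

Result: 10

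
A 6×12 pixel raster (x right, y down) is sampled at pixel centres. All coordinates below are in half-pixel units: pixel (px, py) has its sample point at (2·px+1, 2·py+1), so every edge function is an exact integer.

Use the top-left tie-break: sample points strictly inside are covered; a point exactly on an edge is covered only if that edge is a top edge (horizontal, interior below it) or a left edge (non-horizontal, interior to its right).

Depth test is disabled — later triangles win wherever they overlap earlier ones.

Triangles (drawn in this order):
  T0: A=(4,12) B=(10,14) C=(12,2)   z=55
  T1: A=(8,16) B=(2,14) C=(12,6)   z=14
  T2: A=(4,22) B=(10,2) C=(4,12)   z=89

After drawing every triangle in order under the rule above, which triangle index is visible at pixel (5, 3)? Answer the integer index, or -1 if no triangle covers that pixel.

T0:
  2·area = 76  (B↔C swapped to make it positive)
  edge (4, 12)→(12, 2): d=(8,-10) top-left  bias=+0
  edge (12, 2)→(10, 14): d=(-2,12) right/bottom  bias=-1
  edge (10, 14)→(4, 12): d=(-6,-2) top-left  bias=+0
    (5,2)@(11, 5): e=[14,6,56] → X
    (4,3)@(9, 7): e=[10,26,40] → X
    (3,4)@(7, 9): e=[6,46,24] → X
    (5,4)@(11, 9): e=[46,-2,32] → .
    (0,5)@(1, 11): e=[-38,114,0] → .  [on edge]
    (2,5)@(5, 11): e=[2,66,8] → X
    (5,5)@(11, 11): e=[62,-6,20] → .
    (2,6)@(5, 13): e=[18,62,-4] → .
    (3,6)@(7, 13): e=[38,38,0] → X  [on edge]
    (5,6)@(11, 13): e=[78,-10,8] → .
    (3,7)@(7, 15): e=[54,34,-12] → .
    (4,7)@(9, 15): e=[74,10,-8] → .
  covered (10 px):
    . . . . . .
    . . . . . .
    . . . . . X
    . . . . X X
    . . . X X .
    . . X X X .
    . . . X X .
    . . . . . .
    . . . . . .
    . . . . . .
    . . . . . .
    . . . . . .
T1:
  2·area = 68
  edge (8, 16)→(2, 14): d=(-6,-2) top-left  bias=+0
  edge (2, 14)→(12, 6): d=(10,-8) top-left  bias=+0
  edge (12, 6)→(8, 16): d=(-4,10) right/bottom  bias=-1
    (5,3)@(11, 7): e=[60,2,6] → X
    (4,4)@(9, 9): e=[44,6,18] → X
    (5,4)@(11, 9): e=[48,22,-2] → .
    (3,5)@(7, 11): e=[28,10,30] → X
    (5,5)@(11, 11): e=[36,42,-10] → .
    (2,6)@(5, 13): e=[12,14,42] → X
    (5,6)@(11, 13): e=[24,62,-18] → .
    (2,7)@(5, 15): e=[0,34,34] → X  [on edge]
    (4,7)@(9, 15): e=[8,66,-6] → .
    (2,8)@(5, 17): e=[-12,54,26] → .
    (3,8)@(7, 17): e=[-8,70,6] → .
    (5,8)@(11, 17): e=[0,102,-34] → .  [on edge]
  covered (9 px):
    . . . . . .
    . . . . . .
    . . . . . .
    . . . . . X
    . . . . X .
    . . . X X .
    . . X X X .
    . . X X . .
    . . . . . .
    . . . . . .
    . . . . . .
    . . . . . .
T2:
  2·area = 60  (B↔C swapped to make it positive)
  edge (4, 22)→(4, 12): d=(0,-10) top-left  bias=+0
  edge (4, 12)→(10, 2): d=(6,-10) top-left  bias=+0
  edge (10, 2)→(4, 22): d=(-6,20) right/bottom  bias=-1
    (4,2)@(9, 5): e=[50,8,2] → X
    (5,2)@(11, 5): e=[70,28,-38] → .
    (3,3)@(7, 7): e=[30,0,30] → X  [on edge]
    (4,3)@(9, 7): e=[50,20,-10] → .
    (3,4)@(7, 9): e=[30,12,18] → X
    (4,4)@(9, 9): e=[50,32,-22] → .
    (2,5)@(5, 11): e=[10,4,46] → X
    (4,5)@(9, 11): e=[50,44,-34] → .
    (2,6)@(5, 13): e=[10,16,34] → X
    (3,6)@(7, 13): e=[30,36,-6] → .
    (2,7)@(5, 15): e=[10,28,22] → X
    (3,7)@(7, 15): e=[30,48,-18] → .
    (0,8)@(1, 17): e=[-30,0,90] → .  [on edge]
  covered (8 px):
    . . . . . .
    . . . . . .
    . . . . X .
    . . . X . .
    . . . X . .
    . . X X . .
    . . X . . .
    . . X . . .
    . . X . . .
    . . . . . .
    . . . . . .
    . . . . . .

Z-buffer (winner per pixel, '.' = empty):
  . . . . . .
  . . . . . .
  . . . . 2 0
  . . . 2 0 1
  . . . 2 1 .
  . . 2 2 1 .
  . . 2 1 1 .
  . . 2 1 . .
  . . 2 . . .
  . . . . . .
  . . . . . .
  . . . . . .

Result: 1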